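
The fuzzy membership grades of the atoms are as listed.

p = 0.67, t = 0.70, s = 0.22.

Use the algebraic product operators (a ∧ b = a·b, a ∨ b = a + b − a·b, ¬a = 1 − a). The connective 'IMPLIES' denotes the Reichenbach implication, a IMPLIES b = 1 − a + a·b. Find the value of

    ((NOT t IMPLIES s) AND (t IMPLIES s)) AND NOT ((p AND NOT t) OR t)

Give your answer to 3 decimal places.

NOT t = 1 − 0.7000 = 0.3000
NOT t IMPLIES s  [Reichenbach: 1 − a + a·b] with a=0.3000, b=0.2200 → 0.7660
t IMPLIES s  [Reichenbach: 1 − a + a·b] with a=0.7000, b=0.2200 → 0.4540
(NOT t IMPLIES s) AND (t IMPLIES s) = a·b on (0.7660, 0.4540) = 0.3478
NOT t = 1 − 0.7000 = 0.3000
p AND NOT t = a·b on (0.6700, 0.3000) = 0.2010
(p AND NOT t) OR t = a + b − a·b on (0.2010, 0.7000) = 0.7603
NOT ((p AND NOT t) OR t) = 1 − 0.7603 = 0.2397
((NOT t IMPLIES s) AND (t IMPLIES s)) AND NOT ((p AND NOT t) OR t) = a·b on (0.3478, 0.2397) = 0.0834

0.083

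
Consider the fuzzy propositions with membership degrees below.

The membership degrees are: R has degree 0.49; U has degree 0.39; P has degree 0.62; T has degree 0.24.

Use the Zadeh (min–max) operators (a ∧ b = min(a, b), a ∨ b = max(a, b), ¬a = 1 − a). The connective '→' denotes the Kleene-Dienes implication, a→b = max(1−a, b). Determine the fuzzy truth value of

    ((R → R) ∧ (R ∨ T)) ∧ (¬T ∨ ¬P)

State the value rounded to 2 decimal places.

0.49

R → R  [Kleene-Dienes: max(1−a, b)] with a=0.49, b=0.49 → 0.51
R ∨ T = max(a, b) on (0.49, 0.24) = 0.49
(R → R) ∧ (R ∨ T) = min(a, b) on (0.51, 0.49) = 0.49
¬T = 1 − 0.24 = 0.76
¬P = 1 − 0.62 = 0.38
¬T ∨ ¬P = max(a, b) on (0.76, 0.38) = 0.76
((R → R) ∧ (R ∨ T)) ∧ (¬T ∨ ¬P) = min(a, b) on (0.49, 0.76) = 0.49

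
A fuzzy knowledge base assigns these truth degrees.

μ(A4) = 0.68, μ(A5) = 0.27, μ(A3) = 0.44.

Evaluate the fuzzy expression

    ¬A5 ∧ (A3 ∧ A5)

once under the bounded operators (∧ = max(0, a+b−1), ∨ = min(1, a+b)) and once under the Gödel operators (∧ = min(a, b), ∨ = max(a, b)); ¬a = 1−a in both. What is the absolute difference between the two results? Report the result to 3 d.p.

Under bounded:
  ¬A5 = 1 − 0.27 = 0.73
  A3 ∧ A5 = max(0, a+b−1) on (0.44, 0.27) = 0.00
  ¬A5 ∧ (A3 ∧ A5) = max(0, a+b−1) on (0.73, 0.00) = 0.00
  → value = 0.0000
Under Gödel:
  ¬A5 = 1 − 0.27 = 0.73
  A3 ∧ A5 = min(a, b) on (0.44, 0.27) = 0.27
  ¬A5 ∧ (A3 ∧ A5) = min(a, b) on (0.73, 0.27) = 0.27
  → value = 0.2700
|0.0000 − 0.2700| = 0.270

0.270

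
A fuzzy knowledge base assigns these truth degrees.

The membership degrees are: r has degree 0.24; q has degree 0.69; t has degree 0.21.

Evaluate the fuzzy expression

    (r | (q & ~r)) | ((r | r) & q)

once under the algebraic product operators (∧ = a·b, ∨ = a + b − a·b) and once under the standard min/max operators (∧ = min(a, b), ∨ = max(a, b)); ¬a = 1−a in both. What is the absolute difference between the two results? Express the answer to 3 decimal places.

0.054

Under algebraic product:
  ~r = 1 − 0.2400 = 0.7600
  q & ~r = a·b on (0.6900, 0.7600) = 0.5244
  r | (q & ~r) = a + b − a·b on (0.2400, 0.5244) = 0.6385
  r | r = a + b − a·b on (0.2400, 0.2400) = 0.4224
  (r | r) & q = a·b on (0.4224, 0.6900) = 0.2915
  (r | (q & ~r)) | ((r | r) & q) = a + b − a·b on (0.6385, 0.2915) = 0.7439
  → value = 0.7439
Under standard min/max:
  ~r = 1 − 0.24 = 0.76
  q & ~r = min(a, b) on (0.69, 0.76) = 0.69
  r | (q & ~r) = max(a, b) on (0.24, 0.69) = 0.69
  r | r = max(a, b) on (0.24, 0.24) = 0.24
  (r | r) & q = min(a, b) on (0.24, 0.69) = 0.24
  (r | (q & ~r)) | ((r | r) & q) = max(a, b) on (0.69, 0.24) = 0.69
  → value = 0.6900
|0.7439 − 0.6900| = 0.054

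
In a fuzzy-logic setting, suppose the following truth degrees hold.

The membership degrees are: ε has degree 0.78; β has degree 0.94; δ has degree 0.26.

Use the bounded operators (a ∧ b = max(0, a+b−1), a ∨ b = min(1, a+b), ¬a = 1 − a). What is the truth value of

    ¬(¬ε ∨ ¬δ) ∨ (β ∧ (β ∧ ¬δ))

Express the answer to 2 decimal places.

0.66

¬ε = 1 − 0.78 = 0.22
¬δ = 1 − 0.26 = 0.74
¬ε ∨ ¬δ = min(1, a+b) on (0.22, 0.74) = 0.96
¬(¬ε ∨ ¬δ) = 1 − 0.96 = 0.04
¬δ = 1 − 0.26 = 0.74
β ∧ ¬δ = max(0, a+b−1) on (0.94, 0.74) = 0.68
β ∧ (β ∧ ¬δ) = max(0, a+b−1) on (0.94, 0.68) = 0.62
¬(¬ε ∨ ¬δ) ∨ (β ∧ (β ∧ ¬δ)) = min(1, a+b) on (0.04, 0.62) = 0.66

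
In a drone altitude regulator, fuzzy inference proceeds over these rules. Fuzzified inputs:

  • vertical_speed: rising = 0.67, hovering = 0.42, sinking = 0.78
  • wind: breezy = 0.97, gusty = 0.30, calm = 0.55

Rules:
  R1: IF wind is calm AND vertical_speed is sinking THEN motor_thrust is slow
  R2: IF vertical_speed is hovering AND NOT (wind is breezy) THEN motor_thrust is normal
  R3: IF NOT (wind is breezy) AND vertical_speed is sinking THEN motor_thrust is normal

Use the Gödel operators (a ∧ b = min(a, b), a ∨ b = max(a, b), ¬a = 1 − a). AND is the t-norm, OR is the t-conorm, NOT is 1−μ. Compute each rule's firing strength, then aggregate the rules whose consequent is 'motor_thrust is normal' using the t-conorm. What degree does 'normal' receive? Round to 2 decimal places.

0.03

R1: calm=0.55, sinking=0.78; AND[min(a, b)] → w = 0.55
R2: hovering=0.42, ¬breezy=1−0.97=0.03; AND[min(a, b)] → w = 0.03
R3: ¬breezy=1−0.97=0.03, sinking=0.78; AND[min(a, b)] → w = 0.03
Rules with consequent 'normal': {R2, R3} → strengths 0.03, 0.03
Aggregate via t-conorm [max(a, b)]: 0.03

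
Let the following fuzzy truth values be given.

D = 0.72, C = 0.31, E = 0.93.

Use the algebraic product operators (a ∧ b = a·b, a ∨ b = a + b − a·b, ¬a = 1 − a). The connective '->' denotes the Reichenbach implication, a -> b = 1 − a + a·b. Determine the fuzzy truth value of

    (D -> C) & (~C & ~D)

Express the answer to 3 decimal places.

0.097

D -> C  [Reichenbach: 1 − a + a·b] with a=0.7200, b=0.3100 → 0.5032
~C = 1 − 0.3100 = 0.6900
~D = 1 − 0.7200 = 0.2800
~C & ~D = a·b on (0.6900, 0.2800) = 0.1932
(D -> C) & (~C & ~D) = a·b on (0.5032, 0.1932) = 0.0972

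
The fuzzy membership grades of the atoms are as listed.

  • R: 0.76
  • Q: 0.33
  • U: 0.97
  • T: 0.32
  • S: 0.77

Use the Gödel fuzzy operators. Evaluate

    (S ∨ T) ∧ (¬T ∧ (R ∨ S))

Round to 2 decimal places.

0.68

S ∨ T = max(a, b) on (0.77, 0.32) = 0.77
¬T = 1 − 0.32 = 0.68
R ∨ S = max(a, b) on (0.76, 0.77) = 0.77
¬T ∧ (R ∨ S) = min(a, b) on (0.68, 0.77) = 0.68
(S ∨ T) ∧ (¬T ∧ (R ∨ S)) = min(a, b) on (0.77, 0.68) = 0.68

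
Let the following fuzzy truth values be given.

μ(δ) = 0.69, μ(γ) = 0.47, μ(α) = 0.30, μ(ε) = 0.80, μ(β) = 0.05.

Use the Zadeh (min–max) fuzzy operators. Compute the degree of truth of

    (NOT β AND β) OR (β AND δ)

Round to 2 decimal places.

NOT β = 1 − 0.05 = 0.95
NOT β AND β = min(a, b) on (0.95, 0.05) = 0.05
β AND δ = min(a, b) on (0.05, 0.69) = 0.05
(NOT β AND β) OR (β AND δ) = max(a, b) on (0.05, 0.05) = 0.05

0.05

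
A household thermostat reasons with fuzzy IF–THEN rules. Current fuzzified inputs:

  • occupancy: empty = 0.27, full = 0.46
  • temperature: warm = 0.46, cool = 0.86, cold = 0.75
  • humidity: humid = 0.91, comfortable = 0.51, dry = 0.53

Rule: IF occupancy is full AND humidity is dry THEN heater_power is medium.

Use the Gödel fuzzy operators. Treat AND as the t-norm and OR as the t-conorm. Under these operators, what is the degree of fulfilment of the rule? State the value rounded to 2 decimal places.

firing strength: full=0.46, dry=0.53; AND[min(a, b)] → w = 0.46

0.46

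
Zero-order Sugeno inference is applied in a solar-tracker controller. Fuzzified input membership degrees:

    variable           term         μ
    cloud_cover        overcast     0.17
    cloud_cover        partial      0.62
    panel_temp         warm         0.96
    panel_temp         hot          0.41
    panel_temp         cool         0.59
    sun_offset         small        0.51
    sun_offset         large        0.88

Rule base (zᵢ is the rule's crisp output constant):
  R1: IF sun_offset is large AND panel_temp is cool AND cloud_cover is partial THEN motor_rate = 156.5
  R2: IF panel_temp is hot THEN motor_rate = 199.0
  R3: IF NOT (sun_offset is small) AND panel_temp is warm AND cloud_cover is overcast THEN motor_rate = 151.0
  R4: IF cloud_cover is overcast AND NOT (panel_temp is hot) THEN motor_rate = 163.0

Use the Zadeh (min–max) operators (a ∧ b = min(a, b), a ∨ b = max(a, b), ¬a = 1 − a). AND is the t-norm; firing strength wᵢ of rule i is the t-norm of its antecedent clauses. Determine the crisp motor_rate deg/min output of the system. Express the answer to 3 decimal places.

169.631

R1 (z=156.5): large=0.88, cool=0.59, partial=0.62; AND[min(a, b)] → w = 0.59
R2 (z=199.0): hot=0.41 → w = 0.41
R3 (z=151.0): ¬small=1−0.51=0.49, warm=0.96, overcast=0.17; AND[min(a, b)] → w = 0.17
R4 (z=163.0): overcast=0.17, ¬hot=1−0.41=0.59; AND[min(a, b)] → w = 0.17
Weighted average = (0.59·156.5 + 0.41·199.0 + 0.17·151.0 + 0.17·163.0) / (0.59 + 0.41 + 0.17 + 0.17)
  = 227.3050 / 1.3400 = 169.631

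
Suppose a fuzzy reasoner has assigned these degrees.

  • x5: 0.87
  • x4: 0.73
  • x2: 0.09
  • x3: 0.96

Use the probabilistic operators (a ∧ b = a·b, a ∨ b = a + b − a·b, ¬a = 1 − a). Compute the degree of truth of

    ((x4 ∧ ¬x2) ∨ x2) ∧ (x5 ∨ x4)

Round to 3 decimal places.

0.670

¬x2 = 1 − 0.0900 = 0.9100
x4 ∧ ¬x2 = a·b on (0.7300, 0.9100) = 0.6643
(x4 ∧ ¬x2) ∨ x2 = a + b − a·b on (0.6643, 0.0900) = 0.6945
x5 ∨ x4 = a + b − a·b on (0.8700, 0.7300) = 0.9649
((x4 ∧ ¬x2) ∨ x2) ∧ (x5 ∨ x4) = a·b on (0.6945, 0.9649) = 0.6701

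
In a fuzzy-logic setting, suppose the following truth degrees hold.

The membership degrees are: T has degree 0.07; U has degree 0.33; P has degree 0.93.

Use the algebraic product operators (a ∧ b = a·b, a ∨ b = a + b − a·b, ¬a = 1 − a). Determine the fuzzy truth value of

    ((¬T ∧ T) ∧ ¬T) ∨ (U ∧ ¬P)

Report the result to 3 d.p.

0.082

¬T = 1 − 0.0700 = 0.9300
¬T ∧ T = a·b on (0.9300, 0.0700) = 0.0651
¬T = 1 − 0.0700 = 0.9300
(¬T ∧ T) ∧ ¬T = a·b on (0.0651, 0.9300) = 0.0605
¬P = 1 − 0.9300 = 0.0700
U ∧ ¬P = a·b on (0.3300, 0.0700) = 0.0231
((¬T ∧ T) ∧ ¬T) ∨ (U ∧ ¬P) = a + b − a·b on (0.0605, 0.0231) = 0.0822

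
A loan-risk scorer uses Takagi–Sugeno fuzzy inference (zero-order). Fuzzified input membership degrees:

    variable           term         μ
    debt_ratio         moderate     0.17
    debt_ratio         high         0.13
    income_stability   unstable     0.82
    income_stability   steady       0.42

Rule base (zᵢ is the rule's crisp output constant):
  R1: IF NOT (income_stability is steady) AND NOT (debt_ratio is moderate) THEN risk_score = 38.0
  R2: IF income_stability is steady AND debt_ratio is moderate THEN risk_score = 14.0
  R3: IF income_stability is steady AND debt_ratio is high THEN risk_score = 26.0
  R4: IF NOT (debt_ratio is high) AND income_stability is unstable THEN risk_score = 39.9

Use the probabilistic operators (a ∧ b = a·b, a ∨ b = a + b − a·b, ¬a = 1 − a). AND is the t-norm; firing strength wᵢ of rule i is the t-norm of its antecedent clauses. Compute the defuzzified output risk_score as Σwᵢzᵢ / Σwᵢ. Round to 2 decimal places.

37.23

R1 (z=38.0): ¬steady=1−0.42=0.58, ¬moderate=1−0.17=0.83; AND[a·b] → w = 0.4814
R2 (z=14.0): steady=0.42, moderate=0.17; AND[a·b] → w = 0.0714
R3 (z=26.0): steady=0.42, high=0.13; AND[a·b] → w = 0.0546
R4 (z=39.9): ¬high=1−0.13=0.87, unstable=0.82; AND[a·b] → w = 0.7134
Weighted average = (0.4814·38.0 + 0.0714·14.0 + 0.0546·26.0 + 0.7134·39.9) / (0.4814 + 0.0714 + 0.0546 + 0.7134)
  = 49.1771 / 1.3208 = 37.23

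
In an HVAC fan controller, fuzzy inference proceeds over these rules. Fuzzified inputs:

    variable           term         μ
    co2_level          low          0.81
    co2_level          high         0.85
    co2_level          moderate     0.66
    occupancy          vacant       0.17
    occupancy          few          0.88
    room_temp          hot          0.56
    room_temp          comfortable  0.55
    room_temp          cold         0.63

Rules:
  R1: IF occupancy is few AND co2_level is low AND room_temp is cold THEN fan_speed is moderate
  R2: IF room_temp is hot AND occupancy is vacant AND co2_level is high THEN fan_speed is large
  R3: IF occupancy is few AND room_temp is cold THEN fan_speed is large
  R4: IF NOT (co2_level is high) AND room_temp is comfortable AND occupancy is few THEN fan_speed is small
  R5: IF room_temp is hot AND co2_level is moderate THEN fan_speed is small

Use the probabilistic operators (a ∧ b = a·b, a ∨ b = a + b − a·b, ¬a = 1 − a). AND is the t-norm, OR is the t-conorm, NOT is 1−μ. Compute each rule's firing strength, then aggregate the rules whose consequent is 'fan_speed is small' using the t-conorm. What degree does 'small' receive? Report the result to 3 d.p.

R1: few=0.88, low=0.81, cold=0.63; AND[a·b] → w = 0.4491
R2: hot=0.56, vacant=0.17, high=0.85; AND[a·b] → w = 0.0809
R3: few=0.88, cold=0.63; AND[a·b] → w = 0.5544
R4: ¬high=1−0.85=0.15, comfortable=0.55, few=0.88; AND[a·b] → w = 0.0726
R5: hot=0.56, moderate=0.66; AND[a·b] → w = 0.3696
Rules with consequent 'small': {R4, R5} → strengths 0.0726, 0.3696
Aggregate via t-conorm [a + b − a·b]: 0.4154

0.415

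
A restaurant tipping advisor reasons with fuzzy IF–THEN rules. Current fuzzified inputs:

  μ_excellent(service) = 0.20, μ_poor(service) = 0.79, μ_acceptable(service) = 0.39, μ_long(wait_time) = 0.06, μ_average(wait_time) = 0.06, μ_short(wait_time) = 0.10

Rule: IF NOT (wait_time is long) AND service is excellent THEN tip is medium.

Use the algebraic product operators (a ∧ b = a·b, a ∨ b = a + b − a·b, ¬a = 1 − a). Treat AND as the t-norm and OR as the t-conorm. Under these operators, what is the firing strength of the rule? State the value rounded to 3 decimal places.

firing strength: ¬long=1−0.06=0.94, excellent=0.20; AND[a·b] → w = 0.1880

0.188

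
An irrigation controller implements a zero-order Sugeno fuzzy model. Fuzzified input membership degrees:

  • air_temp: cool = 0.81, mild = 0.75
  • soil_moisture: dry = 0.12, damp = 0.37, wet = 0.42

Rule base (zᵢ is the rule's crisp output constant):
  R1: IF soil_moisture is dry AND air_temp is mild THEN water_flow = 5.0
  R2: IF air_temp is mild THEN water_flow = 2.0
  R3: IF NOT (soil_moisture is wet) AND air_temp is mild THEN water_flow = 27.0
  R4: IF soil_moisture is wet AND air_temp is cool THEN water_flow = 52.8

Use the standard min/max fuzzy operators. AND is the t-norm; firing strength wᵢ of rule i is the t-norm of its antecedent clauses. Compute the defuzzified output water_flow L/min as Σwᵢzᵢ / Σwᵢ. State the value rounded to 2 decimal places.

21.36

R1 (z=5.0): dry=0.12, mild=0.75; AND[min(a, b)] → w = 0.12
R2 (z=2.0): mild=0.75 → w = 0.75
R3 (z=27.0): ¬wet=1−0.42=0.58, mild=0.75; AND[min(a, b)] → w = 0.58
R4 (z=52.8): wet=0.42, cool=0.81; AND[min(a, b)] → w = 0.42
Weighted average = (0.12·5.0 + 0.75·2.0 + 0.58·27.0 + 0.42·52.8) / (0.12 + 0.75 + 0.58 + 0.42)
  = 39.9360 / 1.8700 = 21.36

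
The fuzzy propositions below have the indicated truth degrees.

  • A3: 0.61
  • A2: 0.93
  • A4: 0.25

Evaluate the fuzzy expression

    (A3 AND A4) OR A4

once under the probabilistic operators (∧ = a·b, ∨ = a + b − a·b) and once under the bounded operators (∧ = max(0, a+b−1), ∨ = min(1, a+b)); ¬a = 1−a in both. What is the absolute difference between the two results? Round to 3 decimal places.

Under probabilistic:
  A3 AND A4 = a·b on (0.6100, 0.2500) = 0.1525
  (A3 AND A4) OR A4 = a + b − a·b on (0.1525, 0.2500) = 0.3644
  → value = 0.3644
Under bounded:
  A3 AND A4 = max(0, a+b−1) on (0.61, 0.25) = 0.00
  (A3 AND A4) OR A4 = min(1, a+b) on (0.00, 0.25) = 0.25
  → value = 0.2500
|0.3644 − 0.2500| = 0.114

0.114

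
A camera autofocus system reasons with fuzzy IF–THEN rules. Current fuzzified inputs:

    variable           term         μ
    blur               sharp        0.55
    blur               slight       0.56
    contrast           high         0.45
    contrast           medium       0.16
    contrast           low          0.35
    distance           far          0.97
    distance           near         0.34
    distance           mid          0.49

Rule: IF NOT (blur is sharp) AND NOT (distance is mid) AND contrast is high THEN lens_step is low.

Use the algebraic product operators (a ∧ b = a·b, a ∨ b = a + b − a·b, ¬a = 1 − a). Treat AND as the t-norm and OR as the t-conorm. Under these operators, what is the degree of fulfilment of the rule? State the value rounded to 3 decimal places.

0.103

firing strength: ¬sharp=1−0.55=0.45, ¬mid=1−0.49=0.51, high=0.45; AND[a·b] → w = 0.1033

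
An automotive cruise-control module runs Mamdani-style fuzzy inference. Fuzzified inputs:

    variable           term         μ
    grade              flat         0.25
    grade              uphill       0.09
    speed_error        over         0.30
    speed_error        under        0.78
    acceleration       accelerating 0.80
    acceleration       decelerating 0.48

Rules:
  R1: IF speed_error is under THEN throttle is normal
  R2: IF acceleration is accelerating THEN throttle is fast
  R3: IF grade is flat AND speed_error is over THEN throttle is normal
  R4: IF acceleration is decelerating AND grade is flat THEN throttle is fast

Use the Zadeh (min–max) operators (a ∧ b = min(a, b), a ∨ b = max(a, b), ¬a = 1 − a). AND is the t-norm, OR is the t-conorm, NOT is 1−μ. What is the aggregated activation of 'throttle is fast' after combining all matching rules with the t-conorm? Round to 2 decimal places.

R1: under=0.78 → w = 0.78
R2: accelerating=0.80 → w = 0.80
R3: flat=0.25, over=0.30; AND[min(a, b)] → w = 0.25
R4: decelerating=0.48, flat=0.25; AND[min(a, b)] → w = 0.25
Rules with consequent 'fast': {R2, R4} → strengths 0.80, 0.25
Aggregate via t-conorm [max(a, b)]: 0.80

0.80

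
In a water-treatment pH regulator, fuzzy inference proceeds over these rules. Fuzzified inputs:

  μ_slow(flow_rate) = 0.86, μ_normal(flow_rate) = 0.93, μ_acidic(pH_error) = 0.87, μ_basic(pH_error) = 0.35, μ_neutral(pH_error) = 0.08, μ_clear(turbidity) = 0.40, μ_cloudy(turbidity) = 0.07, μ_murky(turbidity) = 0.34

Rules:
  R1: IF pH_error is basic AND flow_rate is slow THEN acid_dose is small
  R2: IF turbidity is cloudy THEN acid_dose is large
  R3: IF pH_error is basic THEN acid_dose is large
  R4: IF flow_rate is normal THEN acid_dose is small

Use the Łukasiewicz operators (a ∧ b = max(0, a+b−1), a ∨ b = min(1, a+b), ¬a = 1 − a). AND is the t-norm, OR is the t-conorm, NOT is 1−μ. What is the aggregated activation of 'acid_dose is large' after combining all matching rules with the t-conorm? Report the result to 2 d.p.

R1: basic=0.35, slow=0.86; AND[max(0, a+b−1)] → w = 0.21
R2: cloudy=0.07 → w = 0.07
R3: basic=0.35 → w = 0.35
R4: normal=0.93 → w = 0.93
Rules with consequent 'large': {R2, R3} → strengths 0.07, 0.35
Aggregate via t-conorm [min(1, a+b)]: 0.42

0.42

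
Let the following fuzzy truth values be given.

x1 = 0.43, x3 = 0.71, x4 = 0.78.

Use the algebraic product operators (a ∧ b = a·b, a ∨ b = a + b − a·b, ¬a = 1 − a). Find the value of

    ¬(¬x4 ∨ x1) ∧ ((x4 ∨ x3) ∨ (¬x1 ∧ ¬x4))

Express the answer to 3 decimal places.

¬x4 = 1 − 0.7800 = 0.2200
¬x4 ∨ x1 = a + b − a·b on (0.2200, 0.4300) = 0.5554
¬(¬x4 ∨ x1) = 1 − 0.5554 = 0.4446
x4 ∨ x3 = a + b − a·b on (0.7800, 0.7100) = 0.9362
¬x1 = 1 − 0.4300 = 0.5700
¬x4 = 1 − 0.7800 = 0.2200
¬x1 ∧ ¬x4 = a·b on (0.5700, 0.2200) = 0.1254
(x4 ∨ x3) ∨ (¬x1 ∧ ¬x4) = a + b − a·b on (0.9362, 0.1254) = 0.9442
¬(¬x4 ∨ x1) ∧ ((x4 ∨ x3) ∨ (¬x1 ∧ ¬x4)) = a·b on (0.4446, 0.9442) = 0.4198

0.420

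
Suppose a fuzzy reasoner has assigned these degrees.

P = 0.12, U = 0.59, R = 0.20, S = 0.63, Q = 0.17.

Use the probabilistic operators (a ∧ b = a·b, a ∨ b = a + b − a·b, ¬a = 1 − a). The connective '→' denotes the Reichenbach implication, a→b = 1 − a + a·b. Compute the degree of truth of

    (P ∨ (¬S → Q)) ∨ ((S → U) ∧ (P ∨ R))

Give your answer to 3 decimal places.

0.789

¬S = 1 − 0.6300 = 0.3700
¬S → Q  [Reichenbach: 1 − a + a·b] with a=0.3700, b=0.1700 → 0.6929
P ∨ (¬S → Q) = a + b − a·b on (0.1200, 0.6929) = 0.7298
S → U  [Reichenbach: 1 − a + a·b] with a=0.6300, b=0.5900 → 0.7417
P ∨ R = a + b − a·b on (0.1200, 0.2000) = 0.2960
(S → U) ∧ (P ∨ R) = a·b on (0.7417, 0.2960) = 0.2195
(P ∨ (¬S → Q)) ∨ ((S → U) ∧ (P ∨ R)) = a + b − a·b on (0.7298, 0.2195) = 0.7891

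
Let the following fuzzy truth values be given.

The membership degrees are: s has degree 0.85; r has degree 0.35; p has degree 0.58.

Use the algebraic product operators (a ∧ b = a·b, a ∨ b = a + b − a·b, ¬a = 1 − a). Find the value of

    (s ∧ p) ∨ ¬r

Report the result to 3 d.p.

0.823

s ∧ p = a·b on (0.8500, 0.5800) = 0.4930
¬r = 1 − 0.3500 = 0.6500
(s ∧ p) ∨ ¬r = a + b − a·b on (0.4930, 0.6500) = 0.8226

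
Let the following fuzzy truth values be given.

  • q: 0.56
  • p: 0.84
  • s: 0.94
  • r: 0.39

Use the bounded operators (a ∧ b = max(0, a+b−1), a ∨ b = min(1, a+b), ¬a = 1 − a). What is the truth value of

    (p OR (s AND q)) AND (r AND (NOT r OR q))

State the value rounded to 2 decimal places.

0.39

s AND q = max(0, a+b−1) on (0.94, 0.56) = 0.50
p OR (s AND q) = min(1, a+b) on (0.84, 0.50) = 1.00
NOT r = 1 − 0.39 = 0.61
NOT r OR q = min(1, a+b) on (0.61, 0.56) = 1.00
r AND (NOT r OR q) = max(0, a+b−1) on (0.39, 1.00) = 0.39
(p OR (s AND q)) AND (r AND (NOT r OR q)) = max(0, a+b−1) on (1.00, 0.39) = 0.39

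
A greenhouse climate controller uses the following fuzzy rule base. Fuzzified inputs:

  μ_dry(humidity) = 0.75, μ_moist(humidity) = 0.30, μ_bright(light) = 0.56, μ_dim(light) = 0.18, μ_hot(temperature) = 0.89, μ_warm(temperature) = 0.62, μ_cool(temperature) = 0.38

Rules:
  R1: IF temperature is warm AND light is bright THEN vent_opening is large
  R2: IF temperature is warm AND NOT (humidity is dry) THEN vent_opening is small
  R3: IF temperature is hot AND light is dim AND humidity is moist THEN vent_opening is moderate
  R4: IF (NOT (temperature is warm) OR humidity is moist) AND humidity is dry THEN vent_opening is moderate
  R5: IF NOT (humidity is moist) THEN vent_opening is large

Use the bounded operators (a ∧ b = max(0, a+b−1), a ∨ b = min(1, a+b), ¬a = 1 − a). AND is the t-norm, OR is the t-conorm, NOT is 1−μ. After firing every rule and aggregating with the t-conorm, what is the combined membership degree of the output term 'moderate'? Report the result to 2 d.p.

0.43

R1: warm=0.62, bright=0.56; AND[max(0, a+b−1)] → w = 0.18
R2: warm=0.62, ¬dry=1−0.75=0.25; AND[max(0, a+b−1)] → w = 0.00
R3: hot=0.89, dim=0.18, moist=0.30; AND[max(0, a+b−1)] → w = 0.00
R4: (¬warm=1−0.62=0.38 OR moist=0.30) = 0.68; AND[max(0, a+b−1)] with dry=0.75 → w = 0.43
R5: ¬moist=1−0.30=0.70 → w = 0.70
Rules with consequent 'moderate': {R3, R4} → strengths 0.00, 0.43
Aggregate via t-conorm [min(1, a+b)]: 0.43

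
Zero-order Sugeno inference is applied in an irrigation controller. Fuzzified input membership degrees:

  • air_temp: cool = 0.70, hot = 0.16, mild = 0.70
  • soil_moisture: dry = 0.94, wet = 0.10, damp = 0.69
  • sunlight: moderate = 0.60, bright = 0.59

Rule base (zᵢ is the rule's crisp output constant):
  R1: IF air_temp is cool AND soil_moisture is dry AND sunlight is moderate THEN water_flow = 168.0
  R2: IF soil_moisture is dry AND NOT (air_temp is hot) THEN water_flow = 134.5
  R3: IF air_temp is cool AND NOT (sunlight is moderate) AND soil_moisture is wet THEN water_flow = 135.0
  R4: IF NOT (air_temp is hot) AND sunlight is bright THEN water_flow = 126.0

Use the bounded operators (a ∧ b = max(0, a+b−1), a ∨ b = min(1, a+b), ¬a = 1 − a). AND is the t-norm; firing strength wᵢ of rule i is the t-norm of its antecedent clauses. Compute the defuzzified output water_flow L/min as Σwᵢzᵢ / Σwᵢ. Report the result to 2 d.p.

137.52

R1 (z=168.0): cool=0.70, dry=0.94, moderate=0.60; AND[max(0, a+b−1)] → w = 0.24
R2 (z=134.5): dry=0.94, ¬hot=1−0.16=0.84; AND[max(0, a+b−1)] → w = 0.78
R3 (z=135.0): cool=0.70, ¬moderate=1−0.60=0.40, wet=0.10; AND[max(0, a+b−1)] → w = 0.00
R4 (z=126.0): ¬hot=1−0.16=0.84, bright=0.59; AND[max(0, a+b−1)] → w = 0.43
Weighted average = (0.24·168.0 + 0.78·134.5 + 0.00·135.0 + 0.43·126.0) / (0.24 + 0.78 + 0.00 + 0.43)
  = 199.4100 / 1.4500 = 137.52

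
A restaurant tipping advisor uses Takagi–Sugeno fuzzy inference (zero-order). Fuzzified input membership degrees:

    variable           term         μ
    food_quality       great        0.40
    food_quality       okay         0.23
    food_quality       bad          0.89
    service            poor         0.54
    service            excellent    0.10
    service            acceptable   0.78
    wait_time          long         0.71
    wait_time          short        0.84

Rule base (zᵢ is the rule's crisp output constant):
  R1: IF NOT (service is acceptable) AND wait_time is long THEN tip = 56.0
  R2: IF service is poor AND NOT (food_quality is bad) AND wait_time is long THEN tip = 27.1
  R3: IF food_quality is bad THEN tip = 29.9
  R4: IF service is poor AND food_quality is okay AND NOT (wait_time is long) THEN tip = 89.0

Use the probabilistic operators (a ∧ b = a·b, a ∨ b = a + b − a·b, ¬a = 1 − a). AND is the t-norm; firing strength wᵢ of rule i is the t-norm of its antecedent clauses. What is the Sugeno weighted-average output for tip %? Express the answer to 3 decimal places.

35.314

R1 (z=56.0): ¬acceptable=1−0.78=0.22, long=0.71; AND[a·b] → w = 0.1562
R2 (z=27.1): poor=0.54, ¬bad=1−0.89=0.11, long=0.71; AND[a·b] → w = 0.0422
R3 (z=29.9): bad=0.89 → w = 0.8900
R4 (z=89.0): poor=0.54, okay=0.23, ¬long=1−0.71=0.29; AND[a·b] → w = 0.0360
Weighted average = (0.1562·56.0 + 0.0422·27.1 + 0.8900·29.9 + 0.0360·89.0) / (0.1562 + 0.0422 + 0.8900 + 0.0360)
  = 39.7067 / 1.1244 = 35.314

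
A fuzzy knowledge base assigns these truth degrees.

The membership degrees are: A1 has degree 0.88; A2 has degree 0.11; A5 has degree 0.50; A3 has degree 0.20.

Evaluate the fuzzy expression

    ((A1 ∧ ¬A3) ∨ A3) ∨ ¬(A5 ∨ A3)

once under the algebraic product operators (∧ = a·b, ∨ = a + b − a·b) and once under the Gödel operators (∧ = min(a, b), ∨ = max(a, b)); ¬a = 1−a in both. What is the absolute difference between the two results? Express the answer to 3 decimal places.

0.058

Under algebraic product:
  ¬A3 = 1 − 0.2000 = 0.8000
  A1 ∧ ¬A3 = a·b on (0.8800, 0.8000) = 0.7040
  (A1 ∧ ¬A3) ∨ A3 = a + b − a·b on (0.7040, 0.2000) = 0.7632
  A5 ∨ A3 = a + b − a·b on (0.5000, 0.2000) = 0.6000
  ¬(A5 ∨ A3) = 1 − 0.6000 = 0.4000
  ((A1 ∧ ¬A3) ∨ A3) ∨ ¬(A5 ∨ A3) = a + b − a·b on (0.7632, 0.4000) = 0.8579
  → value = 0.8579
Under Gödel:
  ¬A3 = 1 − 0.20 = 0.80
  A1 ∧ ¬A3 = min(a, b) on (0.88, 0.80) = 0.80
  (A1 ∧ ¬A3) ∨ A3 = max(a, b) on (0.80, 0.20) = 0.80
  A5 ∨ A3 = max(a, b) on (0.50, 0.20) = 0.50
  ¬(A5 ∨ A3) = 1 − 0.50 = 0.50
  ((A1 ∧ ¬A3) ∨ A3) ∨ ¬(A5 ∨ A3) = max(a, b) on (0.80, 0.50) = 0.80
  → value = 0.8000
|0.8579 − 0.8000| = 0.058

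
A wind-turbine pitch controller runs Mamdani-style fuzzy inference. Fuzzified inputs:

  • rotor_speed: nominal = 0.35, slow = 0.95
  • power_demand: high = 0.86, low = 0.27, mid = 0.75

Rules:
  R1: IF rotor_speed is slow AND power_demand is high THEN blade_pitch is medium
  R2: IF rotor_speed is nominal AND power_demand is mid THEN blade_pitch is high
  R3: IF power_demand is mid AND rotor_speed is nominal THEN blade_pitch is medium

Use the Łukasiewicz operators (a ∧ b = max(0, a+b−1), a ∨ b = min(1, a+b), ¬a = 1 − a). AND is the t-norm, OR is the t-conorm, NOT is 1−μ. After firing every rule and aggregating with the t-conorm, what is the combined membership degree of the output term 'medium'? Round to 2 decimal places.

0.91

R1: slow=0.95, high=0.86; AND[max(0, a+b−1)] → w = 0.81
R2: nominal=0.35, mid=0.75; AND[max(0, a+b−1)] → w = 0.10
R3: mid=0.75, nominal=0.35; AND[max(0, a+b−1)] → w = 0.10
Rules with consequent 'medium': {R1, R3} → strengths 0.81, 0.10
Aggregate via t-conorm [min(1, a+b)]: 0.91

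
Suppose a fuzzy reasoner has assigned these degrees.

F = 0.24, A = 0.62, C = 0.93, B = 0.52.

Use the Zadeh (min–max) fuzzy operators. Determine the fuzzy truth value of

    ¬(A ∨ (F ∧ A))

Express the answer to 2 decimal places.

F ∧ A = min(a, b) on (0.24, 0.62) = 0.24
A ∨ (F ∧ A) = max(a, b) on (0.62, 0.24) = 0.62
¬(A ∨ (F ∧ A)) = 1 − 0.62 = 0.38

0.38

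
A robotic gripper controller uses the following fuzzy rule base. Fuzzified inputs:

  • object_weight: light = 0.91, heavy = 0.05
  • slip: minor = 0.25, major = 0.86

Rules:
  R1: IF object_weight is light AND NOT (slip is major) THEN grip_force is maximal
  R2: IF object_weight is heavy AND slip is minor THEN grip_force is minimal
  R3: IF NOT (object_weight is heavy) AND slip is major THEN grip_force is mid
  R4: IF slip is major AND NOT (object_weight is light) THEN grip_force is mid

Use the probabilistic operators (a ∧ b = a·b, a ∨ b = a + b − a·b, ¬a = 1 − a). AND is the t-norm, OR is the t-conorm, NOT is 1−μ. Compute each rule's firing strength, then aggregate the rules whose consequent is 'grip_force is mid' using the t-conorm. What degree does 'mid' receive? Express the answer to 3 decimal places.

0.831

R1: light=0.91, ¬major=1−0.86=0.14; AND[a·b] → w = 0.1274
R2: heavy=0.05, minor=0.25; AND[a·b] → w = 0.0125
R3: ¬heavy=1−0.05=0.95, major=0.86; AND[a·b] → w = 0.8170
R4: major=0.86, ¬light=1−0.91=0.09; AND[a·b] → w = 0.0774
Rules with consequent 'mid': {R3, R4} → strengths 0.8170, 0.0774
Aggregate via t-conorm [a + b − a·b]: 0.8312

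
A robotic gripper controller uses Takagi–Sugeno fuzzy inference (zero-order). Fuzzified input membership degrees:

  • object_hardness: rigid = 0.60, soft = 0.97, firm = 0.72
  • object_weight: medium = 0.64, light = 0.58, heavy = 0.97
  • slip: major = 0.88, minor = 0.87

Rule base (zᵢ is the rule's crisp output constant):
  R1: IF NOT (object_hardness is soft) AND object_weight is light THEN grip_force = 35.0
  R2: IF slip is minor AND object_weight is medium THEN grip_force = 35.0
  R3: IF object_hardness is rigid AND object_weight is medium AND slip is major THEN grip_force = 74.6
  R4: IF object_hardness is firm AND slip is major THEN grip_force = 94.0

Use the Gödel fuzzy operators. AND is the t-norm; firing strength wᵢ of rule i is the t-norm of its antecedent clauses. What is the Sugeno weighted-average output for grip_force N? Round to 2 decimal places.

68.29

R1 (z=35.0): ¬soft=1−0.97=0.03, light=0.58; AND[min(a, b)] → w = 0.03
R2 (z=35.0): minor=0.87, medium=0.64; AND[min(a, b)] → w = 0.64
R3 (z=74.6): rigid=0.60, medium=0.64, major=0.88; AND[min(a, b)] → w = 0.60
R4 (z=94.0): firm=0.72, major=0.88; AND[min(a, b)] → w = 0.72
Weighted average = (0.03·35.0 + 0.64·35.0 + 0.60·74.6 + 0.72·94.0) / (0.03 + 0.64 + 0.60 + 0.72)
  = 135.8900 / 1.9900 = 68.29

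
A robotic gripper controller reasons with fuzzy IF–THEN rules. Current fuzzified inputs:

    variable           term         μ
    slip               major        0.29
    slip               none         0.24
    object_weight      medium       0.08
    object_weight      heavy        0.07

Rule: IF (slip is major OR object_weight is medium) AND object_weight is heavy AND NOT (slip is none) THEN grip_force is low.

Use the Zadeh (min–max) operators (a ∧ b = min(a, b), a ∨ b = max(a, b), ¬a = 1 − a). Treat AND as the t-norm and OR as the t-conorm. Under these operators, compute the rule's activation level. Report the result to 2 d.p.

firing strength: (major=0.29 OR medium=0.08) = 0.29; AND[min(a, b)] with heavy=0.07, ¬none=1−0.24=0.76 → w = 0.07

0.07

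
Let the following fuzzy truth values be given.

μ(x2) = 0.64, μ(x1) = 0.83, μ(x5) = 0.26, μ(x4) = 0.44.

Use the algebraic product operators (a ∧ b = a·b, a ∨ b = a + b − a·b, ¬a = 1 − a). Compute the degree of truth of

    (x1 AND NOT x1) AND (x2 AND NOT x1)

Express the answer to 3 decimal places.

NOT x1 = 1 − 0.8300 = 0.1700
x1 AND NOT x1 = a·b on (0.8300, 0.1700) = 0.1411
NOT x1 = 1 − 0.8300 = 0.1700
x2 AND NOT x1 = a·b on (0.6400, 0.1700) = 0.1088
(x1 AND NOT x1) AND (x2 AND NOT x1) = a·b on (0.1411, 0.1088) = 0.0154

0.015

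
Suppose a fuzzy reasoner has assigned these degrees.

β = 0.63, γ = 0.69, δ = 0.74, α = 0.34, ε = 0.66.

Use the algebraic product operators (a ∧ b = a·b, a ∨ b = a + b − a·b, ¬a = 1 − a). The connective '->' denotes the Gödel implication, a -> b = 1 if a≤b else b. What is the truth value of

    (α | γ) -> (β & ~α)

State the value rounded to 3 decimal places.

α | γ = a + b − a·b on (0.3400, 0.6900) = 0.7954
~α = 1 − 0.3400 = 0.6600
β & ~α = a·b on (0.6300, 0.6600) = 0.4158
(α | γ) -> (β & ~α)  [Gödel: 1 if a≤b else b] with a=0.7954, b=0.4158 → 0.4158

0.416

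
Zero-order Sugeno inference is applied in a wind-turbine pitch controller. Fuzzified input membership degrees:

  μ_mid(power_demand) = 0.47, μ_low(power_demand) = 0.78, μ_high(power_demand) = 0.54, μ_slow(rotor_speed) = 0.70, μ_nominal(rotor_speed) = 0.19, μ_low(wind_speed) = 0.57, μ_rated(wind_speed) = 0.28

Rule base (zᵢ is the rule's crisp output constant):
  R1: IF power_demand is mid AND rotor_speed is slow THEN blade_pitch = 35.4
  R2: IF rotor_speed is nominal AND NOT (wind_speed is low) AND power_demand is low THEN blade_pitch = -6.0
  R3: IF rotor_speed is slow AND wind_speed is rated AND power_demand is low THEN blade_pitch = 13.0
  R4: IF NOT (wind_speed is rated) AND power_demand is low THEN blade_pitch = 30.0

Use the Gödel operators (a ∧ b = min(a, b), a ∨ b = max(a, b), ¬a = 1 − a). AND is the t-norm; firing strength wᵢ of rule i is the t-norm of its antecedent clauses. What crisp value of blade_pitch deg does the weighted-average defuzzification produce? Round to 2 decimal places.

R1 (z=35.4): mid=0.47, slow=0.70; AND[min(a, b)] → w = 0.47
R2 (z=-6.0): nominal=0.19, ¬low=1−0.57=0.43, low=0.78; AND[min(a, b)] → w = 0.19
R3 (z=13.0): slow=0.70, rated=0.28, low=0.78; AND[min(a, b)] → w = 0.28
R4 (z=30.0): ¬rated=1−0.28=0.72, low=0.78; AND[min(a, b)] → w = 0.72
Weighted average = (0.47·35.4 + 0.19·-6.0 + 0.28·13.0 + 0.72·30.0) / (0.47 + 0.19 + 0.28 + 0.72)
  = 40.7380 / 1.6600 = 24.54

24.54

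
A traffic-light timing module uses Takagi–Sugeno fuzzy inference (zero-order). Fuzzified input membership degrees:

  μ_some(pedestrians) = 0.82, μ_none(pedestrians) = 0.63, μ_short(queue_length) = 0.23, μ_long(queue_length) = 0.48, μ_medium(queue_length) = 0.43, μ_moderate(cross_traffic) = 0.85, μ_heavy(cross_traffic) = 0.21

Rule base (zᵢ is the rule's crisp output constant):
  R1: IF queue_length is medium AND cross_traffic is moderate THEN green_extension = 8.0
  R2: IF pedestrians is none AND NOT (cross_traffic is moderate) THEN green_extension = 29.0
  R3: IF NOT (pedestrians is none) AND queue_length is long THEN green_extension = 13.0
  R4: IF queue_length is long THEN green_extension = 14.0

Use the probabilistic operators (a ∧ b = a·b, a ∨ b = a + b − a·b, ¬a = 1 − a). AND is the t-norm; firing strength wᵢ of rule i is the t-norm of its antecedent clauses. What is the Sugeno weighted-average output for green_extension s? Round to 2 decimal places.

R1 (z=8.0): medium=0.43, moderate=0.85; AND[a·b] → w = 0.3655
R2 (z=29.0): none=0.63, ¬moderate=1−0.85=0.15; AND[a·b] → w = 0.0945
R3 (z=13.0): ¬none=1−0.63=0.37, long=0.48; AND[a·b] → w = 0.1776
R4 (z=14.0): long=0.48 → w = 0.4800
Weighted average = (0.3655·8.0 + 0.0945·29.0 + 0.1776·13.0 + 0.4800·14.0) / (0.3655 + 0.0945 + 0.1776 + 0.4800)
  = 14.6933 / 1.1176 = 13.15

13.15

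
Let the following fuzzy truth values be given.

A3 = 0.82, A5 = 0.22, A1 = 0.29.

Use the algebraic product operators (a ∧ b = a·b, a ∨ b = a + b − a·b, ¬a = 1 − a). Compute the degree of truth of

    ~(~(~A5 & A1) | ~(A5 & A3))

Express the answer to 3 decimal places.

~A5 = 1 − 0.2200 = 0.7800
~A5 & A1 = a·b on (0.7800, 0.2900) = 0.2262
~(~A5 & A1) = 1 − 0.2262 = 0.7738
A5 & A3 = a·b on (0.2200, 0.8200) = 0.1804
~(A5 & A3) = 1 − 0.1804 = 0.8196
~(~A5 & A1) | ~(A5 & A3) = a + b − a·b on (0.7738, 0.8196) = 0.9592
~(~(~A5 & A1) | ~(A5 & A3)) = 1 − 0.9592 = 0.0408

0.041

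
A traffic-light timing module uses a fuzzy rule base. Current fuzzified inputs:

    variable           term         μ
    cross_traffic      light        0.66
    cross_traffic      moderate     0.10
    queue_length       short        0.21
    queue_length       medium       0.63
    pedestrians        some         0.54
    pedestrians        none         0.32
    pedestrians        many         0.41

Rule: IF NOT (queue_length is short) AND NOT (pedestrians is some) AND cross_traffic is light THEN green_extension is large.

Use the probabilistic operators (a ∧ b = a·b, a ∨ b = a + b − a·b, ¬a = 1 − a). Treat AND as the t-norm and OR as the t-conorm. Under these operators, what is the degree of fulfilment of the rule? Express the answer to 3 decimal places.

0.240

firing strength: ¬short=1−0.21=0.79, ¬some=1−0.54=0.46, light=0.66; AND[a·b] → w = 0.2398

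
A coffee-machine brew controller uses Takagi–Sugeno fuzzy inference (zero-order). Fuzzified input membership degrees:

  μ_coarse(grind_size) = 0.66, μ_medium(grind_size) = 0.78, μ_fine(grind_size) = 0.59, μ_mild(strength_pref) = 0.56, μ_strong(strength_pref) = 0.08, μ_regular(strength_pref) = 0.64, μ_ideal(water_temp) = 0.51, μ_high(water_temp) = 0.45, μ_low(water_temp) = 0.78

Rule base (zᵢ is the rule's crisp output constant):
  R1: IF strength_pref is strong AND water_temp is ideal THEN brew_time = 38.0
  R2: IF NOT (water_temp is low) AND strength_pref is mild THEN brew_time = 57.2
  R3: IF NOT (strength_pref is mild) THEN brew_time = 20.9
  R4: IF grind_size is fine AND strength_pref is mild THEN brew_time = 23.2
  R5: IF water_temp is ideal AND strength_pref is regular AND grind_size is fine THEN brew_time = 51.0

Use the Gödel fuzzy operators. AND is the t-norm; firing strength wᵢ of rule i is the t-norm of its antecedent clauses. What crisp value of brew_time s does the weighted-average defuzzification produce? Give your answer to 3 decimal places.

R1 (z=38.0): strong=0.08, ideal=0.51; AND[min(a, b)] → w = 0.08
R2 (z=57.2): ¬low=1−0.78=0.22, mild=0.56; AND[min(a, b)] → w = 0.22
R3 (z=20.9): ¬mild=1−0.56=0.44 → w = 0.44
R4 (z=23.2): fine=0.59, mild=0.56; AND[min(a, b)] → w = 0.56
R5 (z=51.0): ideal=0.51, regular=0.64, fine=0.59; AND[min(a, b)] → w = 0.51
Weighted average = (0.08·38.0 + 0.22·57.2 + 0.44·20.9 + 0.56·23.2 + 0.51·51.0) / (0.08 + 0.22 + 0.44 + 0.56 + 0.51)
  = 63.8220 / 1.8100 = 35.261

35.261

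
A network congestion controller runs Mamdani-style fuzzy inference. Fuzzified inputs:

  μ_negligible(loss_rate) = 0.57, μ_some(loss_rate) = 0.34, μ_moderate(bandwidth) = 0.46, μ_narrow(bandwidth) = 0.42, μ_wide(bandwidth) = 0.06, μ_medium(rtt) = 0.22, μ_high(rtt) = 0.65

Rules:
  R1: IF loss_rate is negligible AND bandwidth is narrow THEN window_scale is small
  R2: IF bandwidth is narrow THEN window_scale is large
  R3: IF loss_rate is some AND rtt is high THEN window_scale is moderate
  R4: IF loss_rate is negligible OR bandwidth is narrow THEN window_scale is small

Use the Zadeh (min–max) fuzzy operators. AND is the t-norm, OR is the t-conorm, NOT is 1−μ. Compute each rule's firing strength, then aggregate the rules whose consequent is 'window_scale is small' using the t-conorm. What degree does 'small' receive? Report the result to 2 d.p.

R1: negligible=0.57, narrow=0.42; AND[min(a, b)] → w = 0.42
R2: narrow=0.42 → w = 0.42
R3: some=0.34, high=0.65; AND[min(a, b)] → w = 0.34
R4: negligible=0.57, narrow=0.42; OR[max(a, b)] → w = 0.57
Rules with consequent 'small': {R1, R4} → strengths 0.42, 0.57
Aggregate via t-conorm [max(a, b)]: 0.57

0.57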